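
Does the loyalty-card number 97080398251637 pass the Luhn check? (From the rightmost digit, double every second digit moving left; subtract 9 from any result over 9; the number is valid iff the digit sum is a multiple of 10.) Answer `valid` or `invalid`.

From the right, keep odd positions and double even positions (subtract 9 from any doubled value over 9):
  doubled (positions 2,4,...): 6 2 4 9 0 0 9 → sum 30
  kept (positions 1,3,...): 7 6 5 8 3 8 7 → sum 44
Total = 74.
74 mod 10 = 4, so the number is invalid.

invalid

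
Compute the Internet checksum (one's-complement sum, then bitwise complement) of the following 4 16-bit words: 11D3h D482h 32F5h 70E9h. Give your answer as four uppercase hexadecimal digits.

One's-complement addition (fold any carry out of bit 15 back into bit 0):
  0x11D3 + 0xD482 = 0x0E655
  0xE655 + 0x32F5 = 0x1194A → wrap carry → 0x194B
  0x194B + 0x70E9 = 0x08A34
One's-complement sum = 0x8A34.
Checksum = ~0x8A34 & 0xFFFF = 0x75CB.

75CB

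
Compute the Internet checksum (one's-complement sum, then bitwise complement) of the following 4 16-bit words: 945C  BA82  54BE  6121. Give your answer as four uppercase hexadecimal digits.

One's-complement addition (fold any carry out of bit 15 back into bit 0):
  0x945C + 0xBA82 = 0x14EDE → wrap carry → 0x4EDF
  0x4EDF + 0x54BE = 0x0A39D
  0xA39D + 0x6121 = 0x104BE → wrap carry → 0x04BF
One's-complement sum = 0x04BF.
Checksum = ~0x04BF & 0xFFFF = 0xFB40.

FB40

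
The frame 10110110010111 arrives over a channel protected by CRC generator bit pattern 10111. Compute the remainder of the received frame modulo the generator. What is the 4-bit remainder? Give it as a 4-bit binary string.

0111

Modulo-2 division of 10110110010111 by 10111:
  pos 0: 10110 XOR 10111 = 00001
  pos 4: 11100 XOR 10111 = 01011
  pos 5: 10111 XOR 10111 = 00000
Remainder = 0111 (nonzero — an error is detected).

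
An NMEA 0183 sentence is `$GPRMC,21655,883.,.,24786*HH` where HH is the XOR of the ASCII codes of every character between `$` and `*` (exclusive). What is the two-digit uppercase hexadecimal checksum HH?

72

XOR the ASCII codes of the payload characters:
  'G' = 0x47 → acc = 0x47
  'P' = 0x50 → acc = 0x17
  'R' = 0x52 → acc = 0x45
  'M' = 0x4D → acc = 0x08
  'C' = 0x43 → acc = 0x4B
  ',' = 0x2C → acc = 0x67
  '2' = 0x32 → acc = 0x55
  '1' = 0x31 → acc = 0x64
  '6' = 0x36 → acc = 0x52
  '5' = 0x35 → acc = 0x67
  '5' = 0x35 → acc = 0x52
  ',' = 0x2C → acc = 0x7E
  '8' = 0x38 → acc = 0x46
  '8' = 0x38 → acc = 0x7E
  '3' = 0x33 → acc = 0x4D
  '.' = 0x2E → acc = 0x63
  ',' = 0x2C → acc = 0x4F
  '.' = 0x2E → acc = 0x61
  ',' = 0x2C → acc = 0x4D
  '2' = 0x32 → acc = 0x7F
  '4' = 0x34 → acc = 0x4B
  '7' = 0x37 → acc = 0x7C
  '8' = 0x38 → acc = 0x44
  '6' = 0x36 → acc = 0x72
Checksum = 0x72.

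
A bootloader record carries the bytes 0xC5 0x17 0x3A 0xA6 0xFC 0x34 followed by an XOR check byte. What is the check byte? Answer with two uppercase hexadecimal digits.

86

XOR the bytes together:
  start with 0xC5
  0xC5 ⊕ 0x17 = 0xD2
  0xD2 ⊕ 0x3A = 0xE8
  0xE8 ⊕ 0xA6 = 0x4E
  0x4E ⊕ 0xFC = 0xB2
  0xB2 ⊕ 0x34 = 0x86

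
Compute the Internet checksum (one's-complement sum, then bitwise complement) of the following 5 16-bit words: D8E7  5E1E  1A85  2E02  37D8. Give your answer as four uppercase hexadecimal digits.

489A

One's-complement addition (fold any carry out of bit 15 back into bit 0):
  0xD8E7 + 0x5E1E = 0x13705 → wrap carry → 0x3706
  0x3706 + 0x1A85 = 0x0518B
  0x518B + 0x2E02 = 0x07F8D
  0x7F8D + 0x37D8 = 0x0B765
One's-complement sum = 0xB765.
Checksum = ~0xB765 & 0xFFFF = 0x489A.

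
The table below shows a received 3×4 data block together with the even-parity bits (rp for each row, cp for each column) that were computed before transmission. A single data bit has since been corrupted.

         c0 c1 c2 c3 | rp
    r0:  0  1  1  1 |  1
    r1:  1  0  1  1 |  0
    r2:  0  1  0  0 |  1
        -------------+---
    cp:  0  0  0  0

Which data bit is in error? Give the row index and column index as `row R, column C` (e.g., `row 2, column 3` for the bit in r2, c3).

row 1, column 0

Recompute each row's even parity and compare to rp:
  r0: data parity 1, sent rp 1 → ok
  r1: data parity 1, sent rp 0 → mismatch
  r2: data parity 1, sent rp 1 → ok
Recompute each column's even parity and compare to cp:
  c0: data parity 1, sent cp 0 → mismatch
  c1: data parity 0, sent cp 0 → ok
  c2: data parity 0, sent cp 0 → ok
  c3: data parity 0, sent cp 0 → ok
Exactly one row (r1) and one column (c0) fail → the flipped bit is at their intersection.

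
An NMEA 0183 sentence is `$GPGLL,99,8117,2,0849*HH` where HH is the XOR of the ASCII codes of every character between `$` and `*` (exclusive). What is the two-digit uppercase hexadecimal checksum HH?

68

XOR the ASCII codes of the payload characters:
  'G' = 0x47 → acc = 0x47
  'P' = 0x50 → acc = 0x17
  'G' = 0x47 → acc = 0x50
  'L' = 0x4C → acc = 0x1C
  'L' = 0x4C → acc = 0x50
  ',' = 0x2C → acc = 0x7C
  '9' = 0x39 → acc = 0x45
  '9' = 0x39 → acc = 0x7C
  ',' = 0x2C → acc = 0x50
  '8' = 0x38 → acc = 0x68
  '1' = 0x31 → acc = 0x59
  '1' = 0x31 → acc = 0x68
  '7' = 0x37 → acc = 0x5F
  ',' = 0x2C → acc = 0x73
  '2' = 0x32 → acc = 0x41
  ',' = 0x2C → acc = 0x6D
  '0' = 0x30 → acc = 0x5D
  '8' = 0x38 → acc = 0x65
  '4' = 0x34 → acc = 0x51
  '9' = 0x39 → acc = 0x68
Checksum = 0x68.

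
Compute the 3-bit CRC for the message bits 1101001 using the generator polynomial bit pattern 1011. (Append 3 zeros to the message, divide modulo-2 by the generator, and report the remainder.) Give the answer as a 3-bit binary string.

000

Append 3 zeros: 1101001000. Divide by 1011 (XOR where the leading bit is 1):
  pos 0: 1101 XOR 1011 = 0110
  pos 1: 1100 XOR 1011 = 0111
  pos 2: 1110 XOR 1011 = 0101
  pos 3: 1011 XOR 1011 = 0000
Remainder (last 3 bits) = 000. This is the CRC / FCS.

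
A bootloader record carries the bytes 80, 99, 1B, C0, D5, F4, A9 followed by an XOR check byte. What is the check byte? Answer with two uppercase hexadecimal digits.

XOR the bytes together:
  start with 0x80
  0x80 ⊕ 0x99 = 0x19
  0x19 ⊕ 0x1B = 0x02
  0x02 ⊕ 0xC0 = 0xC2
  0xC2 ⊕ 0xD5 = 0x17
  0x17 ⊕ 0xF4 = 0xE3
  0xE3 ⊕ 0xA9 = 0x4A

4A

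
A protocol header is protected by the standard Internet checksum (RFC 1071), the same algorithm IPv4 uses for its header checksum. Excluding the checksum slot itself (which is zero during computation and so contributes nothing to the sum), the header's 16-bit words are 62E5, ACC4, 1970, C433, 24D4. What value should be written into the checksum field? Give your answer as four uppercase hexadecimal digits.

One's-complement addition (fold any carry out of bit 15 back into bit 0):
  0x62E5 + 0xACC4 = 0x10FA9 → wrap carry → 0x0FAA
  0x0FAA + 0x1970 = 0x0291A
  0x291A + 0xC433 = 0x0ED4D
  0xED4D + 0x24D4 = 0x11221 → wrap carry → 0x1222
One's-complement sum = 0x1222.
Checksum = ~0x1222 & 0xFFFF = 0xEDDD.

EDDD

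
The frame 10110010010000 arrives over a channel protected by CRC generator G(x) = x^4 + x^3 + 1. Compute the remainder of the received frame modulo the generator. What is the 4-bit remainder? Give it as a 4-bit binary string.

Modulo-2 division of 10110010010000 by 11001:
  pos 0: 10110 XOR 11001 = 01111
  pos 1: 11110 XOR 11001 = 00111
  pos 3: 11110 XOR 11001 = 00111
  pos 5: 11101 XOR 11001 = 00100
  pos 7: 10000 XOR 11001 = 01001
  pos 8: 10010 XOR 11001 = 01011
  pos 9: 10110 XOR 11001 = 01111
Remainder = 1111 (nonzero — an error is detected).

1111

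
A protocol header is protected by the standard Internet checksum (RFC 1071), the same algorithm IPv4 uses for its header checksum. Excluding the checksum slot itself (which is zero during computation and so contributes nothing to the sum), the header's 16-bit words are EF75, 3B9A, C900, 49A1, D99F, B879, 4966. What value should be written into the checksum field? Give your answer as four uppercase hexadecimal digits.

E6CD

One's-complement addition (fold any carry out of bit 15 back into bit 0):
  0xEF75 + 0x3B9A = 0x12B0F → wrap carry → 0x2B10
  0x2B10 + 0xC900 = 0x0F410
  0xF410 + 0x49A1 = 0x13DB1 → wrap carry → 0x3DB2
  0x3DB2 + 0xD99F = 0x11751 → wrap carry → 0x1752
  0x1752 + 0xB879 = 0x0CFCB
  0xCFCB + 0x4966 = 0x11931 → wrap carry → 0x1932
One's-complement sum = 0x1932.
Checksum = ~0x1932 & 0xFFFF = 0xE6CD.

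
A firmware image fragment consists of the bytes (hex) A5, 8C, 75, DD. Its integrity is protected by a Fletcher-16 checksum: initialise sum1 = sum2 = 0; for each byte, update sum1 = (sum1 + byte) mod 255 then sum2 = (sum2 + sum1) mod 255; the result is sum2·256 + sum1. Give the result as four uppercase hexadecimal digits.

0585

Running sums (mod 255):
  after byte 0 (A5): sum1=165, sum2=165
  after byte 1 (8C): sum1=50, sum2=215
  after byte 2 (75): sum1=167, sum2=127
  after byte 3 (DD): sum1=133, sum2=5
Checksum = sum2·256 + sum1 = 5·256 + 133 = 1413 = 0x0585.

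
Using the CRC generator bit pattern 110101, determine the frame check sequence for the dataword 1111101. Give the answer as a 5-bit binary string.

11000

Append 5 zeros: 111110100000. Divide by 110101 (XOR where the leading bit is 1):
  pos 0: 111110 XOR 110101 = 001011
  pos 2: 101110 XOR 110101 = 011011
  pos 3: 110110 XOR 110101 = 000011
Remainder (last 5 bits) = 11000. This is the CRC / FCS.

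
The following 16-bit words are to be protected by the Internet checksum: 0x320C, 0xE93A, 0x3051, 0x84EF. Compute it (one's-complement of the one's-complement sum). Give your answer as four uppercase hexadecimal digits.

One's-complement addition (fold any carry out of bit 15 back into bit 0):
  0x320C + 0xE93A = 0x11B46 → wrap carry → 0x1B47
  0x1B47 + 0x3051 = 0x04B98
  0x4B98 + 0x84EF = 0x0D087
One's-complement sum = 0xD087.
Checksum = ~0xD087 & 0xFFFF = 0x2F78.

2F78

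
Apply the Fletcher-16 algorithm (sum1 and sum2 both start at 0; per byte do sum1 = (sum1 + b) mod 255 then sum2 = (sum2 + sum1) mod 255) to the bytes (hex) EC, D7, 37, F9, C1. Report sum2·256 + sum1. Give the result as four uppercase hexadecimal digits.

Running sums (mod 255):
  after byte 0 (EC): sum1=236, sum2=236
  after byte 1 (D7): sum1=196, sum2=177
  after byte 2 (37): sum1=251, sum2=173
  after byte 3 (F9): sum1=245, sum2=163
  after byte 4 (C1): sum1=183, sum2=91
Checksum = sum2·256 + sum1 = 91·256 + 183 = 23479 = 0x5BB7.

5BB7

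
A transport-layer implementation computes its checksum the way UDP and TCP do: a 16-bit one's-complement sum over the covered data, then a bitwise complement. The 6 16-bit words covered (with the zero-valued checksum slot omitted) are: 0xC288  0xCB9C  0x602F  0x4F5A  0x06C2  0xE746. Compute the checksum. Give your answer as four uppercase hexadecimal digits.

D447

One's-complement addition (fold any carry out of bit 15 back into bit 0):
  0xC288 + 0xCB9C = 0x18E24 → wrap carry → 0x8E25
  0x8E25 + 0x602F = 0x0EE54
  0xEE54 + 0x4F5A = 0x13DAE → wrap carry → 0x3DAF
  0x3DAF + 0x06C2 = 0x04471
  0x4471 + 0xE746 = 0x12BB7 → wrap carry → 0x2BB8
One's-complement sum = 0x2BB8.
Checksum = ~0x2BB8 & 0xFFFF = 0xD447.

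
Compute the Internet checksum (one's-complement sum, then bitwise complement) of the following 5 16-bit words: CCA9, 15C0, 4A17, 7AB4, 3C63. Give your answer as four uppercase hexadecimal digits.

One's-complement addition (fold any carry out of bit 15 back into bit 0):
  0xCCA9 + 0x15C0 = 0x0E269
  0xE269 + 0x4A17 = 0x12C80 → wrap carry → 0x2C81
  0x2C81 + 0x7AB4 = 0x0A735
  0xA735 + 0x3C63 = 0x0E398
One's-complement sum = 0xE398.
Checksum = ~0xE398 & 0xFFFF = 0x1C67.

1C67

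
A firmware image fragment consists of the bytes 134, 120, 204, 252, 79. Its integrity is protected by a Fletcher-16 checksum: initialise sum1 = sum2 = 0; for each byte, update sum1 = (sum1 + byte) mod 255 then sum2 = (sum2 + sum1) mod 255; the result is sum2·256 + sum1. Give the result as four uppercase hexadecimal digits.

Running sums (mod 255):
  after byte 0 (134): sum1=134, sum2=134
  after byte 1 (120): sum1=254, sum2=133
  after byte 2 (204): sum1=203, sum2=81
  after byte 3 (252): sum1=200, sum2=26
  after byte 4 (79): sum1=24, sum2=50
Checksum = sum2·256 + sum1 = 50·256 + 24 = 12824 = 0x3218.

3218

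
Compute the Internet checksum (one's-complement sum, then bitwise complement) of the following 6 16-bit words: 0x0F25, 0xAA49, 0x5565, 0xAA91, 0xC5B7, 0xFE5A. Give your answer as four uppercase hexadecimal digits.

8287

One's-complement addition (fold any carry out of bit 15 back into bit 0):
  0x0F25 + 0xAA49 = 0x0B96E
  0xB96E + 0x5565 = 0x10ED3 → wrap carry → 0x0ED4
  0x0ED4 + 0xAA91 = 0x0B965
  0xB965 + 0xC5B7 = 0x17F1C → wrap carry → 0x7F1D
  0x7F1D + 0xFE5A = 0x17D77 → wrap carry → 0x7D78
One's-complement sum = 0x7D78.
Checksum = ~0x7D78 & 0xFFFF = 0x8287.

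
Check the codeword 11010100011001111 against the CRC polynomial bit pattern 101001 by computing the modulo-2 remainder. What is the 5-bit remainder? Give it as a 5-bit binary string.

Modulo-2 division of 11010100011001111 by 101001:
  pos 0: 110101 XOR 101001 = 011100
  pos 1: 111000 XOR 101001 = 010001
  pos 2: 100010 XOR 101001 = 001011
  pos 4: 101101 XOR 101001 = 000100
  pos 7: 100100 XOR 101001 = 001101
  pos 9: 110111 XOR 101001 = 011110
  pos 10: 111101 XOR 101001 = 010100
  pos 11: 101001 XOR 101001 = 000000
Remainder = 00000 (zero — the frame passes the CRC check).

00000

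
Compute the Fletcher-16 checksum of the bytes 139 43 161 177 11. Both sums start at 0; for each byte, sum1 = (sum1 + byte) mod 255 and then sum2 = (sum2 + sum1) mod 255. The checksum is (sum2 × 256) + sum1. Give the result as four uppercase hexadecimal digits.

Running sums (mod 255):
  after byte 0 (139): sum1=139, sum2=139
  after byte 1 (43): sum1=182, sum2=66
  after byte 2 (161): sum1=88, sum2=154
  after byte 3 (177): sum1=10, sum2=164
  after byte 4 (11): sum1=21, sum2=185
Checksum = sum2·256 + sum1 = 185·256 + 21 = 47381 = 0xB915.

B915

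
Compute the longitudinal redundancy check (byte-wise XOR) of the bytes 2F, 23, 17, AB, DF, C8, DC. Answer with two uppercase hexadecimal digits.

7B

XOR the bytes together:
  start with 0x2F
  0x2F ⊕ 0x23 = 0x0C
  0x0C ⊕ 0x17 = 0x1B
  0x1B ⊕ 0xAB = 0xB0
  0xB0 ⊕ 0xDF = 0x6F
  0x6F ⊕ 0xC8 = 0xA7
  0xA7 ⊕ 0xDC = 0x7B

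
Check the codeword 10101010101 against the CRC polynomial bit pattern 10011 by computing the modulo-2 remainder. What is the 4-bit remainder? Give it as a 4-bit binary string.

1000

Modulo-2 division of 10101010101 by 10011:
  pos 0: 10101 XOR 10011 = 00110
  pos 2: 11001 XOR 10011 = 01010
  pos 3: 10100 XOR 10011 = 00111
  pos 5: 11110 XOR 10011 = 01101
  pos 6: 11011 XOR 10011 = 01000
Remainder = 1000 (nonzero — an error is detected).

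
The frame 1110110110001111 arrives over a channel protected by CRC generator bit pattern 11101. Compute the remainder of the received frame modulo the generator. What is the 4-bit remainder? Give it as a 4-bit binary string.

0100

Modulo-2 division of 1110110110001111 by 11101:
  pos 0: 11101 XOR 11101 = 00000
  pos 5: 10110 XOR 11101 = 01011
  pos 6: 10110 XOR 11101 = 01011
  pos 7: 10110 XOR 11101 = 01011
  pos 8: 10111 XOR 11101 = 01010
  pos 9: 10101 XOR 11101 = 01000
  pos 10: 10001 XOR 11101 = 01100
  pos 11: 11001 XOR 11101 = 00100
Remainder = 0100 (nonzero — an error is detected).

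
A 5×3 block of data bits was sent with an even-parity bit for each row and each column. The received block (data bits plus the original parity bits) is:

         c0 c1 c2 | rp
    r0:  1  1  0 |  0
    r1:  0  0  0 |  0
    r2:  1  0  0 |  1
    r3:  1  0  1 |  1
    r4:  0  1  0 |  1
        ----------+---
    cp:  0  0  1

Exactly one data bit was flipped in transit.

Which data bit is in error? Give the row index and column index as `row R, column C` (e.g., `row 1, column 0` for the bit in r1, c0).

Recompute each row's even parity and compare to rp:
  r0: data parity 0, sent rp 0 → ok
  r1: data parity 0, sent rp 0 → ok
  r2: data parity 1, sent rp 1 → ok
  r3: data parity 0, sent rp 1 → mismatch
  r4: data parity 1, sent rp 1 → ok
Recompute each column's even parity and compare to cp:
  c0: data parity 1, sent cp 0 → mismatch
  c1: data parity 0, sent cp 0 → ok
  c2: data parity 1, sent cp 1 → ok
Exactly one row (r3) and one column (c0) fail → the flipped bit is at their intersection.

row 3, column 0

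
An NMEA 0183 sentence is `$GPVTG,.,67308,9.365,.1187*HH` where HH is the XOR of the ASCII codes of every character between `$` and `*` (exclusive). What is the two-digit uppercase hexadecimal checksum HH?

40

XOR the ASCII codes of the payload characters:
  'G' = 0x47 → acc = 0x47
  'P' = 0x50 → acc = 0x17
  'V' = 0x56 → acc = 0x41
  'T' = 0x54 → acc = 0x15
  'G' = 0x47 → acc = 0x52
  ',' = 0x2C → acc = 0x7E
  '.' = 0x2E → acc = 0x50
  ',' = 0x2C → acc = 0x7C
  '6' = 0x36 → acc = 0x4A
  '7' = 0x37 → acc = 0x7D
  '3' = 0x33 → acc = 0x4E
  '0' = 0x30 → acc = 0x7E
  '8' = 0x38 → acc = 0x46
  ',' = 0x2C → acc = 0x6A
  '9' = 0x39 → acc = 0x53
  '.' = 0x2E → acc = 0x7D
  '3' = 0x33 → acc = 0x4E
  '6' = 0x36 → acc = 0x78
  '5' = 0x35 → acc = 0x4D
  ',' = 0x2C → acc = 0x61
  '.' = 0x2E → acc = 0x4F
  '1' = 0x31 → acc = 0x7E
  '1' = 0x31 → acc = 0x4F
  '8' = 0x38 → acc = 0x77
  '7' = 0x37 → acc = 0x40
Checksum = 0x40.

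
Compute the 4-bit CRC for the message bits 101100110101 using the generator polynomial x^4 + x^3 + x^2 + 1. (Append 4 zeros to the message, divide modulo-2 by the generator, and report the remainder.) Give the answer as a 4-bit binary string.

1110

Append 4 zeros: 1011001101010000. Divide by 11101 (XOR where the leading bit is 1):
  pos 0: 10110 XOR 11101 = 01011
  pos 1: 10110 XOR 11101 = 01011
  pos 2: 10111 XOR 11101 = 01010
  pos 3: 10101 XOR 11101 = 01000
  pos 4: 10000 XOR 11101 = 01101
  pos 5: 11011 XOR 11101 = 00110
  pos 7: 11001 XOR 11101 = 00100
  pos 9: 10000 XOR 11101 = 01101
  pos 10: 11010 XOR 11101 = 00111
Remainder (last 4 bits) = 1110. This is the CRC / FCS.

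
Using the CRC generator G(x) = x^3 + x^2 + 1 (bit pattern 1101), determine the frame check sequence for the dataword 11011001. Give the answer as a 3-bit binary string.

Append 3 zeros: 11011001000. Divide by 1101 (XOR where the leading bit is 1):
  pos 0: 1101 XOR 1101 = 0000
  pos 4: 1001 XOR 1101 = 0100
  pos 5: 1000 XOR 1101 = 0101
  pos 6: 1010 XOR 1101 = 0111
  pos 7: 1110 XOR 1101 = 0011
Remainder (last 3 bits) = 011. This is the CRC / FCS.

011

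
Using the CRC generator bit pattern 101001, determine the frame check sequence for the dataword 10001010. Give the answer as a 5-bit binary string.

Append 5 zeros: 1000101000000. Divide by 101001 (XOR where the leading bit is 1):
  pos 0: 100010 XOR 101001 = 001011
  pos 2: 101110 XOR 101001 = 000111
  pos 5: 111000 XOR 101001 = 010001
  pos 6: 100010 XOR 101001 = 001011
Remainder (last 5 bits) = 10110. This is the CRC / FCS.

10110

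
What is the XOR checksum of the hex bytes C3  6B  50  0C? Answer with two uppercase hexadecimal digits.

F4

XOR the bytes together:
  start with 0xC3
  0xC3 ⊕ 0x6B = 0xA8
  0xA8 ⊕ 0x50 = 0xF8
  0xF8 ⊕ 0x0C = 0xF4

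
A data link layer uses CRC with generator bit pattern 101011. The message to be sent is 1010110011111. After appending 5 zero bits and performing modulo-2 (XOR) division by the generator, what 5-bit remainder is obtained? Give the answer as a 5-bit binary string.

01000

Append 5 zeros: 101011001111100000. Divide by 101011 (XOR where the leading bit is 1):
  pos 0: 101011 XOR 101011 = 000000
  pos 8: 111110 XOR 101011 = 010101
  pos 9: 101010 XOR 101011 = 000001
Remainder (last 5 bits) = 01000. This is the CRC / FCS.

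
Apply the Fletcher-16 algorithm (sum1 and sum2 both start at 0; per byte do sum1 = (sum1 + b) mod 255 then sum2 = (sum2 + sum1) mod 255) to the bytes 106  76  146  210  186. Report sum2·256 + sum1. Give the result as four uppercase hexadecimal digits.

Running sums (mod 255):
  after byte 0 (106): sum1=106, sum2=106
  after byte 1 (76): sum1=182, sum2=33
  after byte 2 (146): sum1=73, sum2=106
  after byte 3 (210): sum1=28, sum2=134
  after byte 4 (186): sum1=214, sum2=93
Checksum = sum2·256 + sum1 = 93·256 + 214 = 24022 = 0x5DD6.

5DD6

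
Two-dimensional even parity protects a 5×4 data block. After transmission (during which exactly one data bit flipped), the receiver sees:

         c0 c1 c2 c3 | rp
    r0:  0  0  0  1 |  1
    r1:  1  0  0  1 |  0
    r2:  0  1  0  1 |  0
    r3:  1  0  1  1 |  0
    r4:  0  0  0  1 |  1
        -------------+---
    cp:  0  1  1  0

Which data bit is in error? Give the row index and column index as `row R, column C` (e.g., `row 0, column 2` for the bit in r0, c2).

Recompute each row's even parity and compare to rp:
  r0: data parity 1, sent rp 1 → ok
  r1: data parity 0, sent rp 0 → ok
  r2: data parity 0, sent rp 0 → ok
  r3: data parity 1, sent rp 0 → mismatch
  r4: data parity 1, sent rp 1 → ok
Recompute each column's even parity and compare to cp:
  c0: data parity 0, sent cp 0 → ok
  c1: data parity 1, sent cp 1 → ok
  c2: data parity 1, sent cp 1 → ok
  c3: data parity 1, sent cp 0 → mismatch
Exactly one row (r3) and one column (c3) fail → the flipped bit is at their intersection.

row 3, column 3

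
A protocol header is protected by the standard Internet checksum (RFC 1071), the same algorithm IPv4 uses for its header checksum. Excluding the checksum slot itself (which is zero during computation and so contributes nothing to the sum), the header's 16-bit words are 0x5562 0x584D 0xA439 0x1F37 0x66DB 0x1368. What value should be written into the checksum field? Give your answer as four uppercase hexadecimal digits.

One's-complement addition (fold any carry out of bit 15 back into bit 0):
  0x5562 + 0x584D = 0x0ADAF
  0xADAF + 0xA439 = 0x151E8 → wrap carry → 0x51E9
  0x51E9 + 0x1F37 = 0x07120
  0x7120 + 0x66DB = 0x0D7FB
  0xD7FB + 0x1368 = 0x0EB63
One's-complement sum = 0xEB63.
Checksum = ~0xEB63 & 0xFFFF = 0x149C.

149C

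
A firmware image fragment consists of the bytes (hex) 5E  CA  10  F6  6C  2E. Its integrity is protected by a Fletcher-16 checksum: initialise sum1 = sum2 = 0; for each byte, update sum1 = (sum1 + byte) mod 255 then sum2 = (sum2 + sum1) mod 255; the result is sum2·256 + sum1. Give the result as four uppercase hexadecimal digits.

58CA

Running sums (mod 255):
  after byte 0 (5E): sum1=94, sum2=94
  after byte 1 (CA): sum1=41, sum2=135
  after byte 2 (10): sum1=57, sum2=192
  after byte 3 (F6): sum1=48, sum2=240
  after byte 4 (6C): sum1=156, sum2=141
  after byte 5 (2E): sum1=202, sum2=88
Checksum = sum2·256 + sum1 = 88·256 + 202 = 22730 = 0x58CA.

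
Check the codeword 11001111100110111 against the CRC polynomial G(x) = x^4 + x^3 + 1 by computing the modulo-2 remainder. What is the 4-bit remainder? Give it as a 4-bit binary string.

1001

Modulo-2 division of 11001111100110111 by 11001:
  pos 0: 11001 XOR 11001 = 00000
  pos 5: 11110 XOR 11001 = 00111
  pos 7: 11101 XOR 11001 = 00100
  pos 9: 10010 XOR 11001 = 01011
  pos 10: 10111 XOR 11001 = 01110
  pos 11: 11101 XOR 11001 = 00100
Remainder = 1001 (nonzero — an error is detected).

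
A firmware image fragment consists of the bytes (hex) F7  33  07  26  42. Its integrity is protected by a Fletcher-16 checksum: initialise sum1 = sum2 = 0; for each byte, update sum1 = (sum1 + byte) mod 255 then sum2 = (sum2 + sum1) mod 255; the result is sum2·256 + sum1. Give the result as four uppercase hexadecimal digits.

Running sums (mod 255):
  after byte 0 (F7): sum1=247, sum2=247
  after byte 1 (33): sum1=43, sum2=35
  after byte 2 (07): sum1=50, sum2=85
  after byte 3 (26): sum1=88, sum2=173
  after byte 4 (42): sum1=154, sum2=72
Checksum = sum2·256 + sum1 = 72·256 + 154 = 18586 = 0x489A.

489A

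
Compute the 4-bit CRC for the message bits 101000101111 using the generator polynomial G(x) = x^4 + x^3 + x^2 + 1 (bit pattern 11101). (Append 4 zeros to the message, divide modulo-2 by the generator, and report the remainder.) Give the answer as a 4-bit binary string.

Append 4 zeros: 1010001011110000. Divide by 11101 (XOR where the leading bit is 1):
  pos 0: 10100 XOR 11101 = 01001
  pos 1: 10010 XOR 11101 = 01111
  pos 2: 11111 XOR 11101 = 00010
  pos 5: 10011 XOR 11101 = 01110
  pos 6: 11101 XOR 11101 = 00000
  pos 11: 10000 XOR 11101 = 01101
Remainder (last 4 bits) = 1101. This is the CRC / FCS.

1101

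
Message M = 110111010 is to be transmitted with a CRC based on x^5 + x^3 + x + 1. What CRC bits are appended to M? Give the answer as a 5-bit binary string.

Append 5 zeros: 11011101000000. Divide by 101011 (XOR where the leading bit is 1):
  pos 0: 110111 XOR 101011 = 011100
  pos 1: 111000 XOR 101011 = 010011
  pos 2: 100111 XOR 101011 = 001100
  pos 4: 110000 XOR 101011 = 011011
  pos 5: 110110 XOR 101011 = 011101
  pos 6: 111010 XOR 101011 = 010001
  pos 7: 100010 XOR 101011 = 001001
Remainder (last 5 bits) = 10010. This is the CRC / FCS.

10010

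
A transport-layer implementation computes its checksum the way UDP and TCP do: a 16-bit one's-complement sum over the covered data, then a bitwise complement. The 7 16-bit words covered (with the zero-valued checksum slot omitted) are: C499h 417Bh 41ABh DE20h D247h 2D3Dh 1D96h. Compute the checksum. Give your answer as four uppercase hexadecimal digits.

BD03

One's-complement addition (fold any carry out of bit 15 back into bit 0):
  0xC499 + 0x417B = 0x10614 → wrap carry → 0x0615
  0x0615 + 0x41AB = 0x047C0
  0x47C0 + 0xDE20 = 0x125E0 → wrap carry → 0x25E1
  0x25E1 + 0xD247 = 0x0F828
  0xF828 + 0x2D3D = 0x12565 → wrap carry → 0x2566
  0x2566 + 0x1D96 = 0x042FC
One's-complement sum = 0x42FC.
Checksum = ~0x42FC & 0xFFFF = 0xBD03.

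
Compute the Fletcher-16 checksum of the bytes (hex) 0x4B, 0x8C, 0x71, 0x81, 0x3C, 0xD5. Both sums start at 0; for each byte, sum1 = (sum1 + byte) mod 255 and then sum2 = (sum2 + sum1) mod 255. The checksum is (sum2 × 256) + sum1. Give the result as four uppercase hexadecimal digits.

1BDC

Running sums (mod 255):
  after byte 0 (0x4B): sum1=75, sum2=75
  after byte 1 (0x8C): sum1=215, sum2=35
  after byte 2 (0x71): sum1=73, sum2=108
  after byte 3 (0x81): sum1=202, sum2=55
  after byte 4 (0x3C): sum1=7, sum2=62
  after byte 5 (0xD5): sum1=220, sum2=27
Checksum = sum2·256 + sum1 = 27·256 + 220 = 7132 = 0x1BDC.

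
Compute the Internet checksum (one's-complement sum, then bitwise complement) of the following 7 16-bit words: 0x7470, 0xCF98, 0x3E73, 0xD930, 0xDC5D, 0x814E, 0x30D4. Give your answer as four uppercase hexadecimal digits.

15D2

One's-complement addition (fold any carry out of bit 15 back into bit 0):
  0x7470 + 0xCF98 = 0x14408 → wrap carry → 0x4409
  0x4409 + 0x3E73 = 0x0827C
  0x827C + 0xD930 = 0x15BAC → wrap carry → 0x5BAD
  0x5BAD + 0xDC5D = 0x1380A → wrap carry → 0x380B
  0x380B + 0x814E = 0x0B959
  0xB959 + 0x30D4 = 0x0EA2D
One's-complement sum = 0xEA2D.
Checksum = ~0xEA2D & 0xFFFF = 0x15D2.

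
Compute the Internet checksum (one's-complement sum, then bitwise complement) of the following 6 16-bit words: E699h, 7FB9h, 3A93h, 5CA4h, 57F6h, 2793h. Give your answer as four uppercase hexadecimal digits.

82EB

One's-complement addition (fold any carry out of bit 15 back into bit 0):
  0xE699 + 0x7FB9 = 0x16652 → wrap carry → 0x6653
  0x6653 + 0x3A93 = 0x0A0E6
  0xA0E6 + 0x5CA4 = 0x0FD8A
  0xFD8A + 0x57F6 = 0x15580 → wrap carry → 0x5581
  0x5581 + 0x2793 = 0x07D14
One's-complement sum = 0x7D14.
Checksum = ~0x7D14 & 0xFFFF = 0x82EB.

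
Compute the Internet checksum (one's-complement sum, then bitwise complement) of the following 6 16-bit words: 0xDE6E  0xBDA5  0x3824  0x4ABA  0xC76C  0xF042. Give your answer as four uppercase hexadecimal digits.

295D

One's-complement addition (fold any carry out of bit 15 back into bit 0):
  0xDE6E + 0xBDA5 = 0x19C13 → wrap carry → 0x9C14
  0x9C14 + 0x3824 = 0x0D438
  0xD438 + 0x4ABA = 0x11EF2 → wrap carry → 0x1EF3
  0x1EF3 + 0xC76C = 0x0E65F
  0xE65F + 0xF042 = 0x1D6A1 → wrap carry → 0xD6A2
One's-complement sum = 0xD6A2.
Checksum = ~0xD6A2 & 0xFFFF = 0x295D.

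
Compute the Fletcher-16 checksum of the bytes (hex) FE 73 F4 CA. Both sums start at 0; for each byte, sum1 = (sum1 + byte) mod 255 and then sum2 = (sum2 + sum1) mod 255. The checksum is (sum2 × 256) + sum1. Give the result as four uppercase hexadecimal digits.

Running sums (mod 255):
  after byte 0 (FE): sum1=254, sum2=254
  after byte 1 (73): sum1=114, sum2=113
  after byte 2 (F4): sum1=103, sum2=216
  after byte 3 (CA): sum1=50, sum2=11
Checksum = sum2·256 + sum1 = 11·256 + 50 = 2866 = 0x0B32.

0B32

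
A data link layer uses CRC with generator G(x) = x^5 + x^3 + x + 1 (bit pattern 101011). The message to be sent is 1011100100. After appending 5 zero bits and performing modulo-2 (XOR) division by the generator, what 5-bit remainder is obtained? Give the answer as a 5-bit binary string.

Append 5 zeros: 101110010000000. Divide by 101011 (XOR where the leading bit is 1):
  pos 0: 101110 XOR 101011 = 000101
  pos 3: 101010 XOR 101011 = 000001
  pos 8: 100000 XOR 101011 = 001011
Remainder (last 5 bits) = 10110. This is the CRC / FCS.

10110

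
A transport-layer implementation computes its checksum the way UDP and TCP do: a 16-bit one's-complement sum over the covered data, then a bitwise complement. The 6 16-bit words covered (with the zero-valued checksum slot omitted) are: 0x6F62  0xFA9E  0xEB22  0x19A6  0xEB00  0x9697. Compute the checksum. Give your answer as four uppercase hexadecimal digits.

One's-complement addition (fold any carry out of bit 15 back into bit 0):
  0x6F62 + 0xFA9E = 0x16A00 → wrap carry → 0x6A01
  0x6A01 + 0xEB22 = 0x15523 → wrap carry → 0x5524
  0x5524 + 0x19A6 = 0x06ECA
  0x6ECA + 0xEB00 = 0x159CA → wrap carry → 0x59CB
  0x59CB + 0x9697 = 0x0F062
One's-complement sum = 0xF062.
Checksum = ~0xF062 & 0xFFFF = 0x0F9D.

0F9D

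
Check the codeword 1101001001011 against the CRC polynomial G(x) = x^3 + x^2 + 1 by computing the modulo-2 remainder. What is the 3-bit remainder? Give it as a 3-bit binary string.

Modulo-2 division of 1101001001011 by 1101:
  pos 0: 1101 XOR 1101 = 0000
  pos 6: 1001 XOR 1101 = 0100
  pos 7: 1000 XOR 1101 = 0101
  pos 8: 1011 XOR 1101 = 0110
  pos 9: 1101 XOR 1101 = 0000
Remainder = 000 (zero — the frame passes the CRC check).

000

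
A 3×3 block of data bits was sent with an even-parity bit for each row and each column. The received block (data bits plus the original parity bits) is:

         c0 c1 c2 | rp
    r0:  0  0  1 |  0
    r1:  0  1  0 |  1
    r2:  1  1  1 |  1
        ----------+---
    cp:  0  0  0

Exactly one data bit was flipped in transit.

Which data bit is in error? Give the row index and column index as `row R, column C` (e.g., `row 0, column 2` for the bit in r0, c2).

row 0, column 0

Recompute each row's even parity and compare to rp:
  r0: data parity 1, sent rp 0 → mismatch
  r1: data parity 1, sent rp 1 → ok
  r2: data parity 1, sent rp 1 → ok
Recompute each column's even parity and compare to cp:
  c0: data parity 1, sent cp 0 → mismatch
  c1: data parity 0, sent cp 0 → ok
  c2: data parity 0, sent cp 0 → ok
Exactly one row (r0) and one column (c0) fail → the flipped bit is at their intersection.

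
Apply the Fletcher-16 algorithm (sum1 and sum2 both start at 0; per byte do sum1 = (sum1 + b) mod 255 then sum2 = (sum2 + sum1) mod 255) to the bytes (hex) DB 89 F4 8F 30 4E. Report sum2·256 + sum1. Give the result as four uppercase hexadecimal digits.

Running sums (mod 255):
  after byte 0 (DB): sum1=219, sum2=219
  after byte 1 (89): sum1=101, sum2=65
  after byte 2 (F4): sum1=90, sum2=155
  after byte 3 (8F): sum1=233, sum2=133
  after byte 4 (30): sum1=26, sum2=159
  after byte 5 (4E): sum1=104, sum2=8
Checksum = sum2·256 + sum1 = 8·256 + 104 = 2152 = 0x0868.

0868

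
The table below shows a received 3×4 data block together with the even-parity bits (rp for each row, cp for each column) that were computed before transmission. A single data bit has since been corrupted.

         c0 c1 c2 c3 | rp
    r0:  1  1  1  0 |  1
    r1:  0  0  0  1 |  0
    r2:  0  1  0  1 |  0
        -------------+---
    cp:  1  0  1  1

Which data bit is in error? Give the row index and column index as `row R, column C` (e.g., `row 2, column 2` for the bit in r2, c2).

Recompute each row's even parity and compare to rp:
  r0: data parity 1, sent rp 1 → ok
  r1: data parity 1, sent rp 0 → mismatch
  r2: data parity 0, sent rp 0 → ok
Recompute each column's even parity and compare to cp:
  c0: data parity 1, sent cp 1 → ok
  c1: data parity 0, sent cp 0 → ok
  c2: data parity 1, sent cp 1 → ok
  c3: data parity 0, sent cp 1 → mismatch
Exactly one row (r1) and one column (c3) fail → the flipped bit is at their intersection.

row 1, column 3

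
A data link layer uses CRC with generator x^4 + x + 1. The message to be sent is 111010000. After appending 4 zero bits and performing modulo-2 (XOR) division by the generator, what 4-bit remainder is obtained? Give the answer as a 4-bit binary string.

Append 4 zeros: 1110100000000. Divide by 10011 (XOR where the leading bit is 1):
  pos 0: 11101 XOR 10011 = 01110
  pos 1: 11100 XOR 10011 = 01111
  pos 2: 11110 XOR 10011 = 01101
  pos 3: 11010 XOR 10011 = 01001
  pos 4: 10010 XOR 10011 = 00001
  pos 8: 10000 XOR 10011 = 00011
Remainder (last 4 bits) = 0011. This is the CRC / FCS.

0011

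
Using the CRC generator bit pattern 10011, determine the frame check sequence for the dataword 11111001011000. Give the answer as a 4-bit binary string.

1010

Append 4 zeros: 111110010110000000. Divide by 10011 (XOR where the leading bit is 1):
  pos 0: 11111 XOR 10011 = 01100
  pos 1: 11000 XOR 10011 = 01011
  pos 2: 10110 XOR 10011 = 00101
  pos 4: 10110 XOR 10011 = 00101
  pos 6: 10111 XOR 10011 = 00100
  pos 8: 10000 XOR 10011 = 00011
  pos 11: 11000 XOR 10011 = 01011
  pos 12: 10110 XOR 10011 = 00101
Remainder (last 4 bits) = 1010. This is the CRC / FCS.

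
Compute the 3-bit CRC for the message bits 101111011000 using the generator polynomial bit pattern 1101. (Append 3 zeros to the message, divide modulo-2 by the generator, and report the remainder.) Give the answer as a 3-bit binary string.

011

Append 3 zeros: 101111011000000. Divide by 1101 (XOR where the leading bit is 1):
  pos 0: 1011 XOR 1101 = 0110
  pos 1: 1101 XOR 1101 = 0000
  pos 5: 1011 XOR 1101 = 0110
  pos 6: 1100 XOR 1101 = 0001
  pos 9: 1000 XOR 1101 = 0101
  pos 10: 1010 XOR 1101 = 0111
  pos 11: 1110 XOR 1101 = 0011
Remainder (last 3 bits) = 011. This is the CRC / FCS.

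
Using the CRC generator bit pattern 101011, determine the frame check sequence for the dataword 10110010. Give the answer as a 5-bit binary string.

Append 5 zeros: 1011001000000. Divide by 101011 (XOR where the leading bit is 1):
  pos 0: 101100 XOR 101011 = 000111
  pos 3: 111100 XOR 101011 = 010111
  pos 4: 101110 XOR 101011 = 000101
  pos 7: 101000 XOR 101011 = 000011
Remainder (last 5 bits) = 00011. This is the CRC / FCS.

00011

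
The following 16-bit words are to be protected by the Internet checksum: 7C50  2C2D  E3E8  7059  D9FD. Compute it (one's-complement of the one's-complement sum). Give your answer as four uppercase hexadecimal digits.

One's-complement addition (fold any carry out of bit 15 back into bit 0):
  0x7C50 + 0x2C2D = 0x0A87D
  0xA87D + 0xE3E8 = 0x18C65 → wrap carry → 0x8C66
  0x8C66 + 0x7059 = 0x0FCBF
  0xFCBF + 0xD9FD = 0x1D6BC → wrap carry → 0xD6BD
One's-complement sum = 0xD6BD.
Checksum = ~0xD6BD & 0xFFFF = 0x2942.

2942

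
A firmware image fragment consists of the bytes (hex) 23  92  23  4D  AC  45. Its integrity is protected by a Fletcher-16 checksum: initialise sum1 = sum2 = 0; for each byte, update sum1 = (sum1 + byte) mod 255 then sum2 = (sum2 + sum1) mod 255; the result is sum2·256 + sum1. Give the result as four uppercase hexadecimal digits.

C218

Running sums (mod 255):
  after byte 0 (23): sum1=35, sum2=35
  after byte 1 (92): sum1=181, sum2=216
  after byte 2 (23): sum1=216, sum2=177
  after byte 3 (4D): sum1=38, sum2=215
  after byte 4 (AC): sum1=210, sum2=170
  after byte 5 (45): sum1=24, sum2=194
Checksum = sum2·256 + sum1 = 194·256 + 24 = 49688 = 0xC218.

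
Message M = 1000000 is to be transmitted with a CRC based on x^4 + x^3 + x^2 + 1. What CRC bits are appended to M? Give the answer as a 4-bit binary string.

1000

Append 4 zeros: 10000000000. Divide by 11101 (XOR where the leading bit is 1):
  pos 0: 10000 XOR 11101 = 01101
  pos 1: 11010 XOR 11101 = 00111
  pos 3: 11100 XOR 11101 = 00001
Remainder (last 4 bits) = 1000. This is the CRC / FCS.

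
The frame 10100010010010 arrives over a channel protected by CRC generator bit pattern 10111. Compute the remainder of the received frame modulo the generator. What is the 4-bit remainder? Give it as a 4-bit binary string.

1000

Modulo-2 division of 10100010010010 by 10111:
  pos 0: 10100 XOR 10111 = 00011
  pos 3: 11010 XOR 10111 = 01101
  pos 4: 11010 XOR 10111 = 01101
  pos 5: 11011 XOR 10111 = 01100
  pos 6: 11000 XOR 10111 = 01111
  pos 7: 11110 XOR 10111 = 01001
  pos 8: 10011 XOR 10111 = 00100
Remainder = 1000 (nonzero — an error is detected).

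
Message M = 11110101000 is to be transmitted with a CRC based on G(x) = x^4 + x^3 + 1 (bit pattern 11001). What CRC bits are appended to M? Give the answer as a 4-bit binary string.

0110

Append 4 zeros: 111101010000000. Divide by 11001 (XOR where the leading bit is 1):
  pos 0: 11110 XOR 11001 = 00111
  pos 2: 11110 XOR 11001 = 00111
  pos 4: 11110 XOR 11001 = 00111
  pos 6: 11100 XOR 11001 = 00101
  pos 8: 10100 XOR 11001 = 01101
  pos 9: 11010 XOR 11001 = 00011
Remainder (last 4 bits) = 0110. This is the CRC / FCS.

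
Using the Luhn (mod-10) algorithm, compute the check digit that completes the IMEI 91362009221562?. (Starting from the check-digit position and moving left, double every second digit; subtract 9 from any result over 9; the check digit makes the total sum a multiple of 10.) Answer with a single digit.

Partial digits right→left: 2 6 5 1 2 2 9 0 0 2 6 3 1 9
Double every second digit counting from the check-digit position (so the 1st, 3rd, 5th, ... of the partial from the right).
  doubled (with −9 where >9): 4 1 4 9 0 3 2 → sum 23
  kept as-is: 6 1 2 0 2 3 9 → sum 23
Total = 23 + 23 = 46.
Check digit = (10 − (46 mod 10)) mod 10 = 4.

4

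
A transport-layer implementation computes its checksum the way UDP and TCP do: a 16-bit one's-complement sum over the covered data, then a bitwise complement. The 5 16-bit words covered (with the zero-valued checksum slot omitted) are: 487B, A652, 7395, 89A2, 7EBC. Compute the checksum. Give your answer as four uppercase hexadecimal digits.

953D

One's-complement addition (fold any carry out of bit 15 back into bit 0):
  0x487B + 0xA652 = 0x0EECD
  0xEECD + 0x7395 = 0x16262 → wrap carry → 0x6263
  0x6263 + 0x89A2 = 0x0EC05
  0xEC05 + 0x7EBC = 0x16AC1 → wrap carry → 0x6AC2
One's-complement sum = 0x6AC2.
Checksum = ~0x6AC2 & 0xFFFF = 0x953D.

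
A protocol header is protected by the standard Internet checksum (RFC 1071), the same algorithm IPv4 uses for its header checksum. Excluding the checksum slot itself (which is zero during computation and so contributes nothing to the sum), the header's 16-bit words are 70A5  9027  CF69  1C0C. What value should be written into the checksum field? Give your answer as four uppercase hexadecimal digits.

13BD

One's-complement addition (fold any carry out of bit 15 back into bit 0):
  0x70A5 + 0x9027 = 0x100CC → wrap carry → 0x00CD
  0x00CD + 0xCF69 = 0x0D036
  0xD036 + 0x1C0C = 0x0EC42
One's-complement sum = 0xEC42.
Checksum = ~0xEC42 & 0xFFFF = 0x13BD.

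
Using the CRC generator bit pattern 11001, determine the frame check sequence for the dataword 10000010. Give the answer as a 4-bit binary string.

Append 4 zeros: 100000100000. Divide by 11001 (XOR where the leading bit is 1):
  pos 0: 10000 XOR 11001 = 01001
  pos 1: 10010 XOR 11001 = 01011
  pos 2: 10111 XOR 11001 = 01110
  pos 3: 11100 XOR 11001 = 00101
  pos 5: 10100 XOR 11001 = 01101
  pos 6: 11010 XOR 11001 = 00011
Remainder (last 4 bits) = 0110. This is the CRC / FCS.

0110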